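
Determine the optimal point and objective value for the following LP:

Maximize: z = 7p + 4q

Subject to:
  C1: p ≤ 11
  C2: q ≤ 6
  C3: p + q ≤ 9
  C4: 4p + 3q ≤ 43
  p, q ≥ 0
p = 9, q = 0, z = 63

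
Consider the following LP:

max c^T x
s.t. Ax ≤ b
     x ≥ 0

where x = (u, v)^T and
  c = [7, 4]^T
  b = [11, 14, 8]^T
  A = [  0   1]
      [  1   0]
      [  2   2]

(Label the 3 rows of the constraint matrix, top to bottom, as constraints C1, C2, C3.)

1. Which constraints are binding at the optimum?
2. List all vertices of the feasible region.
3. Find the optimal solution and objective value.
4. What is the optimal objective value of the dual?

1. C3, v ≥ 0
2. (0, 0), (4, 0), (0, 4)
3. u = 4, v = 0, z = 28
4. 28 (by strong duality, equal to the primal optimum)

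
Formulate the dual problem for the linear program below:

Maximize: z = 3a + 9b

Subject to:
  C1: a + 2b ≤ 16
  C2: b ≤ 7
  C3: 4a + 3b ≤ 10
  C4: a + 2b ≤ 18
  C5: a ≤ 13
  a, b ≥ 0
Minimize: z = 16y1 + 7y2 + 10y3 + 18y4 + 13y5

Subject to:
  C1: -y1 - 4y3 - y4 - y5 ≤ -3
  C2: -2y1 - y2 - 3y3 - 2y4 ≤ -9
  y1, y2, y3, y4, y5 ≥ 0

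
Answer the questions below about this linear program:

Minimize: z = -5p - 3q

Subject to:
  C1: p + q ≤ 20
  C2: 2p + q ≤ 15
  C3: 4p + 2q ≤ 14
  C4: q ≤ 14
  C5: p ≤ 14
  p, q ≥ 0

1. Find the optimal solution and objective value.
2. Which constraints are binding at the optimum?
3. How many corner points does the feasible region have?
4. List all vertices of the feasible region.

1. p = 0, q = 7, z = -21
2. C3, p ≥ 0
3. 3
4. (0, 0), (3.5, 0), (0, 7)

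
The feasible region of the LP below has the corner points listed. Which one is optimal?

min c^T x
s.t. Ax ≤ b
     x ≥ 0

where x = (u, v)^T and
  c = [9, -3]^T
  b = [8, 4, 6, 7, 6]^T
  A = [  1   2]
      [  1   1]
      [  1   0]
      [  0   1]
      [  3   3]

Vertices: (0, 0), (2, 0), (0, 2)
Evaluating z = 9u - 3v at each vertex:
  (0, 0): z = 0
  (2, 0): z = 18
  (0, 2): z = -6

The smallest value is z = -6, attained at (0, 2).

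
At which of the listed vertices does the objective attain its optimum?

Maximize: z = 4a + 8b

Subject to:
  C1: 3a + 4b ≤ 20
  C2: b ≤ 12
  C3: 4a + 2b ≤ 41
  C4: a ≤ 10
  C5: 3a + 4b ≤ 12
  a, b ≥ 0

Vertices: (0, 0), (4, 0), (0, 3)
Evaluating z = 4a + 8b at each vertex:
  (0, 0): z = 0
  (4, 0): z = 16
  (0, 3): z = 24

The largest value is z = 24, attained at (0, 3).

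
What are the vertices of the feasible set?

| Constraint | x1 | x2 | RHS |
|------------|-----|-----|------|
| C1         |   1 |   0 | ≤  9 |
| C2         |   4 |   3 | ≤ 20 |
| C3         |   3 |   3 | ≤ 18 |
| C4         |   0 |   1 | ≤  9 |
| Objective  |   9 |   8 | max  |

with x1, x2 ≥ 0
Each vertex is the intersection of two constraint boundaries that also satisfies all remaining constraints:
  x1 = 0 and x2 = 0 → (0, 0)
  4x1 + 3x2 = 20 and x2 = 0 → (5, 0)
  4x1 + 3x2 = 20 and 3x1 + 3x2 = 18 → (2, 4)
  3x1 + 3x2 = 18 and x1 = 0 → (0, 6)

Vertices: (0, 0), (5, 0), (2, 4), (0, 6)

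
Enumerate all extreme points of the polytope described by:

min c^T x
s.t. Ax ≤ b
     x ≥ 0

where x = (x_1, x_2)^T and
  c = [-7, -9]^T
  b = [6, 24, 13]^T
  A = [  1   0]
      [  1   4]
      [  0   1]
Each vertex is the intersection of two constraint boundaries that also satisfies all remaining constraints:
  x_1 = 0 and x_2 = 0 → (0, 0)
  x_1 = 6 and x_2 = 0 → (6, 0)
  x_1 = 6 and x_1 + 4x_2 = 24 → (6, 4.5)
  x_1 + 4x_2 = 24 and x_1 = 0 → (0, 6)

Vertices: (0, 0), (6, 0), (6, 4.5), (0, 6)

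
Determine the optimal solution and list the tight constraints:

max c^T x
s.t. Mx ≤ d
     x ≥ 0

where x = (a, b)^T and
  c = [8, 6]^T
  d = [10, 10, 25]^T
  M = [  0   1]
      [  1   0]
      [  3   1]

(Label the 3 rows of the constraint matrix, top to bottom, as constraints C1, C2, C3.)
Optimal: a = 5, b = 10
Binding: C1, C3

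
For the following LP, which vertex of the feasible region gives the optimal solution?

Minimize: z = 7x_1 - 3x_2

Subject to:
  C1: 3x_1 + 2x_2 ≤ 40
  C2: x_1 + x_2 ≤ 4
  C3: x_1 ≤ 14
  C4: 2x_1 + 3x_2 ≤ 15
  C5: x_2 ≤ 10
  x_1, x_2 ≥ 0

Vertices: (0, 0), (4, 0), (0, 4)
Evaluating z = 7x_1 - 3x_2 at each vertex:
  (0, 0): z = 0
  (4, 0): z = 28
  (0, 4): z = -12

The smallest value is z = -12, attained at (0, 4).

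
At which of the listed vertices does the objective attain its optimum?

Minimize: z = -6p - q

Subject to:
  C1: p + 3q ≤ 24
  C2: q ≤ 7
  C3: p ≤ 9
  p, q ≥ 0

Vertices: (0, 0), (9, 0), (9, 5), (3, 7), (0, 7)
(9, 5) with z = -59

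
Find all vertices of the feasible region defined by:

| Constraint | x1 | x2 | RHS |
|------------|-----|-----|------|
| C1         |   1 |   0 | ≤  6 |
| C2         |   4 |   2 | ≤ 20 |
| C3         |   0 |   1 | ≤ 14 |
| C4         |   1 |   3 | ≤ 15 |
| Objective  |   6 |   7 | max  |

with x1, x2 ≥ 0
Each vertex is the intersection of two constraint boundaries that also satisfies all remaining constraints:
  x1 = 0 and x2 = 0 → (0, 0)
  4x1 + 2x2 = 20 and x2 = 0 → (5, 0)
  4x1 + 2x2 = 20 and x1 + 3x2 = 15 → (3, 4)
  x1 + 3x2 = 15 and x1 = 0 → (0, 5)

Vertices: (0, 0), (5, 0), (3, 4), (0, 5)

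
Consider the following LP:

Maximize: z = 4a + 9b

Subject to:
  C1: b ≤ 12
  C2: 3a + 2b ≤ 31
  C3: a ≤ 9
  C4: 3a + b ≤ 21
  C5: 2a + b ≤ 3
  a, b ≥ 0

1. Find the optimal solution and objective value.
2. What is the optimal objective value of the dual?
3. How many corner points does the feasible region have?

1. a = 0, b = 3, z = 27
2. 27 (by strong duality, equal to the primal optimum)
3. 3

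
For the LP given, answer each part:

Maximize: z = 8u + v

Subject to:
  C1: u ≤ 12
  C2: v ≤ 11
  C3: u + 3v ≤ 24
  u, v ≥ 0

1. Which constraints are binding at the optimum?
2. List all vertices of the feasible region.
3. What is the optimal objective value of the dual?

1. C1, C3
2. (0, 0), (12, 0), (12, 4), (0, 8)
3. 100 (by strong duality, equal to the primal optimum)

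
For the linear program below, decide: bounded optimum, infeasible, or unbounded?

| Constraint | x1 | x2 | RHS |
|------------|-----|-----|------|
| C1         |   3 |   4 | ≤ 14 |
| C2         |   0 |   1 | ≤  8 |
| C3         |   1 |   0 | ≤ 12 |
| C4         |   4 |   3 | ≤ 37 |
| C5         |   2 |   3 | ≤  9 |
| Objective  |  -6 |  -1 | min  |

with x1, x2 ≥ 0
The point (4.5, 0) satisfies every constraint, so the LP is feasible; the constraints give x1 ≤ 12 and x2 ≤ 8, which with x1, x2 ≥ 0 keep the feasible region inside a bounded box. A feasible, bounded LP attains a finite optimum at a vertex.

Feasible with finite optimum z* = -27 at (4.5, 0).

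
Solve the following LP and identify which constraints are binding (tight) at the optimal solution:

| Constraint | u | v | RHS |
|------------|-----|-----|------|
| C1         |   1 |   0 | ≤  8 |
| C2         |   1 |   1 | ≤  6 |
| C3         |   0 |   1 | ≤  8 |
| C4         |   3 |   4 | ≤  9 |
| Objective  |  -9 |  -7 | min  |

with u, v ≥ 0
Optimal: u = 3, v = 0
Binding: C4, v ≥ 0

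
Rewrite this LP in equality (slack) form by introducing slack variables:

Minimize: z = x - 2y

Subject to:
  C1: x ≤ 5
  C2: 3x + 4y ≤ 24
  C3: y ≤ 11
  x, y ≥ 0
min z = x - 2y

s.t.
  x + s1 = 5
  3x + 4y + s2 = 24
  y + s3 = 11
  x, y, s1, s2, s3 ≥ 0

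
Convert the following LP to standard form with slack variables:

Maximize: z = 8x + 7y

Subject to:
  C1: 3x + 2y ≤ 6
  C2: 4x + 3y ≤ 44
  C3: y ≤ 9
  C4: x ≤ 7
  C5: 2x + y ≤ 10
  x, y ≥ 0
max z = 8x + 7y

s.t.
  3x + 2y + s1 = 6
  4x + 3y + s2 = 44
  y + s3 = 9
  x + s4 = 7
  2x + y + s5 = 10
  x, y, s1, s2, s3, s4, s5 ≥ 0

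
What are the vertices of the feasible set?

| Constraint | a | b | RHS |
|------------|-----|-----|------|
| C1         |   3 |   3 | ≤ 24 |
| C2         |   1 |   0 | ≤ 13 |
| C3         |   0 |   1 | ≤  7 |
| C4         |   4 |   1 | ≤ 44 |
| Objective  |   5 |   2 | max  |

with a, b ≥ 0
Each vertex is the intersection of two constraint boundaries that also satisfies all remaining constraints:
  a = 0 and b = 0 → (0, 0)
  3a + 3b = 24 and b = 0 → (8, 0)
  3a + 3b = 24 and b = 7 → (1, 7)
  b = 7 and a = 0 → (0, 7)

Vertices: (0, 0), (8, 0), (1, 7), (0, 7)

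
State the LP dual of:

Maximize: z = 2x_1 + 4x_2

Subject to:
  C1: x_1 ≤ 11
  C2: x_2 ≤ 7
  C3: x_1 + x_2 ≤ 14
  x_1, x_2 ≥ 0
Minimize: z = 11y1 + 7y2 + 14y3

Subject to:
  C1: -y1 - y3 ≤ -2
  C2: -y2 - y3 ≤ -4
  y1, y2, y3 ≥ 0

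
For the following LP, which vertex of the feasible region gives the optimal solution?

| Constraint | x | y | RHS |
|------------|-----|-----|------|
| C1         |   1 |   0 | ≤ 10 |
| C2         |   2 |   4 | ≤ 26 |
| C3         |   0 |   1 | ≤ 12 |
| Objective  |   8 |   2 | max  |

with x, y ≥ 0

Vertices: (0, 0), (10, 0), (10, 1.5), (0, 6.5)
(10, 1.5) with z = 83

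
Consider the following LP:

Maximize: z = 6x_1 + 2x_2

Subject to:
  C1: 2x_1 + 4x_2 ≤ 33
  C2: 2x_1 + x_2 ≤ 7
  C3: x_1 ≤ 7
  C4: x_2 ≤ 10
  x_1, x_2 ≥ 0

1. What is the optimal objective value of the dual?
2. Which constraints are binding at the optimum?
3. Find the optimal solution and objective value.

1. 21 (by strong duality, equal to the primal optimum)
2. C2, x_2 ≥ 0
3. x_1 = 3.5, x_2 = 0, z = 21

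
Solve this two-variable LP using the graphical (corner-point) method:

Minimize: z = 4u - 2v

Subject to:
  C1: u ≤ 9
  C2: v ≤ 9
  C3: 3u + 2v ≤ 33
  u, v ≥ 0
u = 0, v = 9, z = -18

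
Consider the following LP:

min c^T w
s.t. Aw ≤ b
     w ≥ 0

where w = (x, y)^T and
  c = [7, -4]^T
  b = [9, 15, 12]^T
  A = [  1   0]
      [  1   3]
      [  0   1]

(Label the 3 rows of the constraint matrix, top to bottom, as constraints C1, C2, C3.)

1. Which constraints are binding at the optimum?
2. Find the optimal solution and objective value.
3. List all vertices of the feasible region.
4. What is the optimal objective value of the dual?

1. C2, x ≥ 0
2. x = 0, y = 5, z = -20
3. (0, 0), (9, 0), (9, 2), (0, 5)
4. -20 (by strong duality, equal to the primal optimum)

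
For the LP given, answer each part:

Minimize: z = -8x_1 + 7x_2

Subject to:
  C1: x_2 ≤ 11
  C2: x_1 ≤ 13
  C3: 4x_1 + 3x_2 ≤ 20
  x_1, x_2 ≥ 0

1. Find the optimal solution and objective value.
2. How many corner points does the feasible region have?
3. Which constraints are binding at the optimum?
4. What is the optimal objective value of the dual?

1. x_1 = 5, x_2 = 0, z = -40
2. 3
3. C3, x_2 ≥ 0
4. -40 (by strong duality, equal to the primal optimum)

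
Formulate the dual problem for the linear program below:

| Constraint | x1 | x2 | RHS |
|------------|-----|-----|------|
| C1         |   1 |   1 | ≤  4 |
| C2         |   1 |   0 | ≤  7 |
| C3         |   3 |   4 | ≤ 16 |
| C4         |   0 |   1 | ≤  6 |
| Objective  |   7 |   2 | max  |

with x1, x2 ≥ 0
Minimize: z = 4y1 + 7y2 + 16y3 + 6y4

Subject to:
  C1: -y1 - y2 - 3y3 ≤ -7
  C2: -y1 - 4y3 - y4 ≤ -2
  y1, y2, y3, y4 ≥ 0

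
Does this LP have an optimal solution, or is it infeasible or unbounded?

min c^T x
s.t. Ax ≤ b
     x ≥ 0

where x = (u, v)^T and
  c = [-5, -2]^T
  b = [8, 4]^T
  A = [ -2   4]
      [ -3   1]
Feasible point: (0, 0) satisfies every constraint, so the LP is feasible.
Direction d = (1, 0): for each constraint row a, a·d ≤ 0 —
  (-2)(1) + (4)(0) = -2 ≤ 0
  (-3)(1) + (1)(0) = -3 ≤ 0
and d ≥ 0, so (0, 0) + t·d stays feasible for every t ≥ 0. Along this ray z = -5u - 2v changes by -5 per unit t, so z → −∞.

Unbounded: there is a feasible ray along which z → −∞.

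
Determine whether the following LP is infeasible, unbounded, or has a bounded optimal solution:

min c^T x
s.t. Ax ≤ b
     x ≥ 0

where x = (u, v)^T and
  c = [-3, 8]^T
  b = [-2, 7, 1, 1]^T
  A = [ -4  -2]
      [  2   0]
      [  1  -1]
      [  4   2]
One constraint requires 4u + 2v ≤ 1, while the constraint -4u - 2v ≤ -2 is equivalent to 4u + 2v ≥ 2. Together they would need 2 ≤ 4u + 2v ≤ 1, which is impossible since 2 > 1. No point satisfies all constraints.

Infeasible: no point satisfies all constraints simultaneously.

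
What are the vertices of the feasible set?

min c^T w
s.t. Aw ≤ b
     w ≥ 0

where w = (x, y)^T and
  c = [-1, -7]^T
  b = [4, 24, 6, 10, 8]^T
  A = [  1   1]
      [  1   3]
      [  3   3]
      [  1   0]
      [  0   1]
Each vertex is the intersection of two constraint boundaries that also satisfies all remaining constraints:
  x = 0 and y = 0 → (0, 0)
  3x + 3y = 6 and y = 0 → (2, 0)
  3x + 3y = 6 and x = 0 → (0, 2)

Vertices: (0, 0), (2, 0), (0, 2)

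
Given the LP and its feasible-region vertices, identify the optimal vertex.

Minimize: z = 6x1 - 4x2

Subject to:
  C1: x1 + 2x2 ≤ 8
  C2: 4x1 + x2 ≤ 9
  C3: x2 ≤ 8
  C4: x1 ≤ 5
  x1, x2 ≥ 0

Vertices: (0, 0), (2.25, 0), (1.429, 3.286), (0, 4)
(0, 4) with z = -16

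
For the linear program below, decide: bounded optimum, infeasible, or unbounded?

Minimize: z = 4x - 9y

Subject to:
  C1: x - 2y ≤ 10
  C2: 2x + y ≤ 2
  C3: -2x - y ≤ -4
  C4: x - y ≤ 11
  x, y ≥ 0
C2 requires 2x + y ≤ 2, while C3 (-2x - y ≤ -4) is equivalent to 2x + y ≥ 4. Together they would need 4 ≤ 2x + y ≤ 2, which is impossible since 4 > 2. No point satisfies all constraints.

Infeasible — the constraint set is empty.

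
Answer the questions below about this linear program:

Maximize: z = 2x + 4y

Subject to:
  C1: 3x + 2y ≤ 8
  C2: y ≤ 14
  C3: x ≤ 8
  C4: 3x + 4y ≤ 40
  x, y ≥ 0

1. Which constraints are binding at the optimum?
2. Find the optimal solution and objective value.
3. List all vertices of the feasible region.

1. C1, x ≥ 0
2. x = 0, y = 4, z = 16
3. (0, 0), (2.667, 0), (0, 4)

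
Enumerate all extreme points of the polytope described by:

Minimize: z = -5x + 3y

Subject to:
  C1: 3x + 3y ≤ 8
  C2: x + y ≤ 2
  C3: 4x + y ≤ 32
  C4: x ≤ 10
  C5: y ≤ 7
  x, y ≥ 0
Each vertex is the intersection of two constraint boundaries that also satisfies all remaining constraints:
  x = 0 and y = 0 → (0, 0)
  x + y = 2 and y = 0 → (2, 0)
  x + y = 2 and x = 0 → (0, 2)

Vertices: (0, 0), (2, 0), (0, 2)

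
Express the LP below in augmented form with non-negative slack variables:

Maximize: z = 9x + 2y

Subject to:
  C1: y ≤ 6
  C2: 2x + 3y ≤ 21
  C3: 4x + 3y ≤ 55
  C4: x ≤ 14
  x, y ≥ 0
max z = 9x + 2y

s.t.
  y + s1 = 6
  2x + 3y + s2 = 21
  4x + 3y + s3 = 55
  x + s4 = 14
  x, y, s1, s2, s3, s4 ≥ 0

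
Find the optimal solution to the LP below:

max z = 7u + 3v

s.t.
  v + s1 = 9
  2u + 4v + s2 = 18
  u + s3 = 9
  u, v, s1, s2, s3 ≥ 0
u = 9, v = 0, z = 63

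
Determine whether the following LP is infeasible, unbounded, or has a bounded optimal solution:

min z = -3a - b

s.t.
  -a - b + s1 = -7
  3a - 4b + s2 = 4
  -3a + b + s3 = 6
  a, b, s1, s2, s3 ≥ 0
Feasible point: (1, 6) satisfies every constraint, so the LP is feasible.
Direction d = (1, 1): for each constraint row a, a·d ≤ 0 —
  (-1)(1) + (-1)(1) = -2 ≤ 0
  (3)(1) + (-4)(1) = -1 ≤ 0
  (-3)(1) + (1)(1) = -2 ≤ 0
and d ≥ 0, so (1, 6) + t·d stays feasible for every t ≥ 0. Along this ray z = -3a - b changes by -4 per unit t, so z → −∞.

Unbounded — the objective can decrease without bound over the feasible region.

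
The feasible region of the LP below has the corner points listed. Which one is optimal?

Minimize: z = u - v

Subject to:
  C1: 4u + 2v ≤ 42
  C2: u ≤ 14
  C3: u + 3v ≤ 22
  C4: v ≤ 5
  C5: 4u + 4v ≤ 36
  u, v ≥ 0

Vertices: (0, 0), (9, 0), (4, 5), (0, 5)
(0, 5) with z = -5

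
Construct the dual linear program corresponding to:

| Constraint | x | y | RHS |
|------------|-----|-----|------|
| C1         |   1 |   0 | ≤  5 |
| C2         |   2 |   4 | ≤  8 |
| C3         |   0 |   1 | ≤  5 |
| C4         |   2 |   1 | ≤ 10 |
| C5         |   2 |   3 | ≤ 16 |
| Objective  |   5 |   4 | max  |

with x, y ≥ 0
Minimize: z = 5y1 + 8y2 + 5y3 + 10y4 + 16y5

Subject to:
  C1: -y1 - 2y2 - 2y4 - 2y5 ≤ -5
  C2: -4y2 - y3 - y4 - 3y5 ≤ -4
  y1, y2, y3, y4, y5 ≥ 0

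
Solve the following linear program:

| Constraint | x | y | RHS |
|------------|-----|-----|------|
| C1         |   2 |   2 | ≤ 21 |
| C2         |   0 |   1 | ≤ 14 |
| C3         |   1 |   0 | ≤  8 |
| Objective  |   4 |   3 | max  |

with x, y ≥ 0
x = 8, y = 2.5, z = 39.5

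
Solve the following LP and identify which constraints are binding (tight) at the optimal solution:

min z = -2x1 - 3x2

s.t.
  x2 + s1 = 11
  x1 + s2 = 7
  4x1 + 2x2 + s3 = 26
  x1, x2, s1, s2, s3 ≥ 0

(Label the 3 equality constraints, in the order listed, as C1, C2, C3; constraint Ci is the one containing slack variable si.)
Optimal: x1 = 1, x2 = 11
Binding: C1, C3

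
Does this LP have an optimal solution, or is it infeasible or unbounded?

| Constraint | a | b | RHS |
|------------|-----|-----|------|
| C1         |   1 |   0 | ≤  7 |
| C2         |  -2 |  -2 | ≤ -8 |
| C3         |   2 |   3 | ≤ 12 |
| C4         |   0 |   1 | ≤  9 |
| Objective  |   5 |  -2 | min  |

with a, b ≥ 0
The point (0, 4) satisfies every constraint, so the LP is feasible; the constraints give a ≤ 7 and b ≤ 9, which with a, b ≥ 0 keep the feasible region inside a bounded box. A feasible, bounded LP attains a finite optimum at a vertex.

Evaluating z = 5a - 2b at each vertex:
  (4, 0): z = 20
  (6, 0): z = 30
  (0, 4): z = -8

Feasible with finite optimum z* = -8 at (0, 4).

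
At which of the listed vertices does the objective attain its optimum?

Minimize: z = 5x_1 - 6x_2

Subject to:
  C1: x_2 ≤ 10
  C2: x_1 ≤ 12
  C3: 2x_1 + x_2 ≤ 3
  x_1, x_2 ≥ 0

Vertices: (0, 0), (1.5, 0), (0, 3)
Evaluating z = 5x_1 - 6x_2 at each vertex:
  (0, 0): z = 0
  (1.5, 0): z = 7.5
  (0, 3): z = -18

The smallest value is z = -18, attained at (0, 3).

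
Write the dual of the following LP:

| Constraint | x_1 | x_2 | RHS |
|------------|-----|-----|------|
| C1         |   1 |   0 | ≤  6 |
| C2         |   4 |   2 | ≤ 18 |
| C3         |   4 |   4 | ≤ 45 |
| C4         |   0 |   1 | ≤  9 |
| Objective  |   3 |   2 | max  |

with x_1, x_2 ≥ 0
Minimize: z = 6y1 + 18y2 + 45y3 + 9y4

Subject to:
  C1: -y1 - 4y2 - 4y3 ≤ -3
  C2: -2y2 - 4y3 - y4 ≤ -2
  y1, y2, y3, y4 ≥ 0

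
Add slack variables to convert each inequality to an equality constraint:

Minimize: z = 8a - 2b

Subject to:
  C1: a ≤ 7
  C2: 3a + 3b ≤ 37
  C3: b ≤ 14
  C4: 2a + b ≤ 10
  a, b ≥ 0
min z = 8a - 2b

s.t.
  a + s1 = 7
  3a + 3b + s2 = 37
  b + s3 = 14
  2a + b + s4 = 10
  a, b, s1, s2, s3, s4 ≥ 0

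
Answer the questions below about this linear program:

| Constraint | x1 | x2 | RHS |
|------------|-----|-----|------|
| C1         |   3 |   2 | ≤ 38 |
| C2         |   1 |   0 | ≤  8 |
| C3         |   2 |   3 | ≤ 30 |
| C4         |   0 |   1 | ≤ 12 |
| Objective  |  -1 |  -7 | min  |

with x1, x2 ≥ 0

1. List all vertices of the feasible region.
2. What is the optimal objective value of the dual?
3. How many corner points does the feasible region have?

1. (0, 0), (8, 0), (8, 4.667), (0, 10)
2. -70 (by strong duality, equal to the primal optimum)
3. 4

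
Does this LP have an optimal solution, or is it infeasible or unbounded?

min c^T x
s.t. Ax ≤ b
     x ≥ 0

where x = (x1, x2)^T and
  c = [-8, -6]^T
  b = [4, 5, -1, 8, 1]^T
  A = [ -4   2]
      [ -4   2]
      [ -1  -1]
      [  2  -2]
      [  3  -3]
Feasible point: (0, 1) satisfies every constraint, so the LP is feasible.
Direction d = (1, 1): for each constraint row a, a·d ≤ 0 —
  (-4)(1) + (2)(1) = -2 ≤ 0
  (-4)(1) + (2)(1) = -2 ≤ 0
  (-1)(1) + (-1)(1) = -2 ≤ 0
  (2)(1) + (-2)(1) = 0 ≤ 0
  (3)(1) + (-3)(1) = 0 ≤ 0
and d ≥ 0, so (0, 1) + t·d stays feasible for every t ≥ 0. Along this ray z = -8x1 - 6x2 changes by -14 per unit t, so z → −∞.

Unbounded — the objective can decrease without bound over the feasible region.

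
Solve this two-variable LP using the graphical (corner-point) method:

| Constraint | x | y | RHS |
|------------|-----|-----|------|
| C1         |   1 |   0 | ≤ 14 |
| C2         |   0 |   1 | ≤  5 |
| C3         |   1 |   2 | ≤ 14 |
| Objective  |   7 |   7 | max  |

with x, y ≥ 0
Each vertex is the intersection of two constraint boundaries that also satisfies all remaining constraints:
  x = 0 and y = 0 → (0, 0)
  x = 14 and x + 2y = 14 → (14, 0)
  y = 5 and x + 2y = 14 → (4, 5)
  y = 5 and x = 0 → (0, 5)

Evaluating z = 7x + 7y at each vertex:
  (0, 0): z = 0
  (14, 0): z = 98
  (4, 5): z = 63
  (0, 5): z = 35

The maximum is at (14, 0) with z = 98.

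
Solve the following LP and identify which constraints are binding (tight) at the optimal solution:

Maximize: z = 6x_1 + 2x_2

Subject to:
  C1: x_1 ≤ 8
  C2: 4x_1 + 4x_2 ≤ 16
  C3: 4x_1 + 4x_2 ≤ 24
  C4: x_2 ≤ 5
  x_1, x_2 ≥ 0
Optimal: x_1 = 4, x_2 = 0
Slack at optimum:
  C1: slack = 4
  C2: slack = 0 (binding)
  C3: slack = 8
  C4: slack = 5
  x_1 ≥ 0: x_1 = 4
  x_2 ≥ 0: x_2 = 0 (binding)
Binding constraints: C2, x_2 ≥ 0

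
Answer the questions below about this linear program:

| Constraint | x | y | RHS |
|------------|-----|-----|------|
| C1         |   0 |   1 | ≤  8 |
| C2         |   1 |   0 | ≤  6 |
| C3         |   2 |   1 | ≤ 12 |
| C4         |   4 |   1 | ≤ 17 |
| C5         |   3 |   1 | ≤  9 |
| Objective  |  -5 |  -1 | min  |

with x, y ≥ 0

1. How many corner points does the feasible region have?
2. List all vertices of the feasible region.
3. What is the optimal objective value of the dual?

1. 4
2. (0, 0), (3, 0), (0.3333, 8), (0, 8)
3. -15 (by strong duality, equal to the primal optimum)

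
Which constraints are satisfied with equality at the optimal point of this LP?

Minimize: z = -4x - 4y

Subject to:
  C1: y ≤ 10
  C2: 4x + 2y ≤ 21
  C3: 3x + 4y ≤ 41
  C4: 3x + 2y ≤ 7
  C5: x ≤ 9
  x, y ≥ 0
Optimal: x = 0, y = 3.5
Slack at optimum:
  C1: slack = 6.5
  C2: slack = 14
  C3: slack = 27
  C4: slack = 0 (binding)
  C5: slack = 9
  x ≥ 0: x = 0 (binding)
  y ≥ 0: y = 3.5
Binding constraints: C4, x ≥ 0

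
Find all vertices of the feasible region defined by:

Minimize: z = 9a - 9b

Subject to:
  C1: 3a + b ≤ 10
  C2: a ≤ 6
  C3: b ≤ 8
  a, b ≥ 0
Each vertex is the intersection of two constraint boundaries that also satisfies all remaining constraints:
  a = 0 and b = 0 → (0, 0)
  3a + b = 10 and b = 0 → (3.333, 0)
  3a + b = 10 and b = 8 → (0.6667, 8)
  b = 8 and a = 0 → (0, 8)

Vertices: (0, 0), (3.333, 0), (0.6667, 8), (0, 8)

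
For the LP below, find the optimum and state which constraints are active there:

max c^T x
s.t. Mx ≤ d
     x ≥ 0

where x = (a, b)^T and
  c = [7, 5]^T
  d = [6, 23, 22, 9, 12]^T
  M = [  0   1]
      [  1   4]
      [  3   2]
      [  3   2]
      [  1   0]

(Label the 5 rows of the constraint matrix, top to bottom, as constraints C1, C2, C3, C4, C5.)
Optimal: a = 0, b = 4.5
Binding: C4, a ≥ 0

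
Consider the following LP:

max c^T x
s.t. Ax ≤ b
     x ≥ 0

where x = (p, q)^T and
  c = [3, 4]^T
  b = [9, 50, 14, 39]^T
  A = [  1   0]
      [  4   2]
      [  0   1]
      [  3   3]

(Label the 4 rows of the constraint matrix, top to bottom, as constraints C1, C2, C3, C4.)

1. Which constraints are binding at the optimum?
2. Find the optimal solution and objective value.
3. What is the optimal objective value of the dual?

1. C4, p ≥ 0
2. p = 0, q = 13, z = 52
3. 52 (by strong duality, equal to the primal optimum)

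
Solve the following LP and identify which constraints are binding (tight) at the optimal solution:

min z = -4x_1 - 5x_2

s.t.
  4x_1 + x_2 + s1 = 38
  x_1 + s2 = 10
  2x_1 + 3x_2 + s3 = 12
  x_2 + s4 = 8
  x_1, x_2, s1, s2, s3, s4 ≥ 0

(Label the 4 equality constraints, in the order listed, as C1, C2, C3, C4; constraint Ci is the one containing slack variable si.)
Optimal: x_1 = 6, x_2 = 0
Binding: C3, x_2 ≥ 0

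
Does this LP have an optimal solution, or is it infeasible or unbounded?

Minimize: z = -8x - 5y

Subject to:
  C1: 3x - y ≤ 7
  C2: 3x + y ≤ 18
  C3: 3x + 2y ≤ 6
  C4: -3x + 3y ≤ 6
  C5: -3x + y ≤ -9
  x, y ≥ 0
C1 requires 3x - y ≤ 7, while C5 (-3x + y ≤ -9) is equivalent to 3x - y ≥ 9. Together they would need 9 ≤ 3x - y ≤ 7, which is impossible since 9 > 7. No point satisfies all constraints.

Infeasible: no point satisfies all constraints simultaneously.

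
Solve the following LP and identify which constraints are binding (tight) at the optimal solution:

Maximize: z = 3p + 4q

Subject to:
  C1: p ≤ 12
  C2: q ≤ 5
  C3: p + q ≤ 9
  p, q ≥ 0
Optimal: p = 4, q = 5
Slack at optimum:
  C1: slack = 8
  C2: slack = 0 (binding)
  C3: slack = 0 (binding)
  p ≥ 0: p = 4
  q ≥ 0: q = 5
Binding constraints: C2, C3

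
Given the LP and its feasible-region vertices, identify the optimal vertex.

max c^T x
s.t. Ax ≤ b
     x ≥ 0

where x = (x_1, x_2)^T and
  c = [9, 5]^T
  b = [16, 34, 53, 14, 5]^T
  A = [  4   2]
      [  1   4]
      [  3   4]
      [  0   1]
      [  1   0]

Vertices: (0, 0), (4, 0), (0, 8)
(0, 8) with z = 40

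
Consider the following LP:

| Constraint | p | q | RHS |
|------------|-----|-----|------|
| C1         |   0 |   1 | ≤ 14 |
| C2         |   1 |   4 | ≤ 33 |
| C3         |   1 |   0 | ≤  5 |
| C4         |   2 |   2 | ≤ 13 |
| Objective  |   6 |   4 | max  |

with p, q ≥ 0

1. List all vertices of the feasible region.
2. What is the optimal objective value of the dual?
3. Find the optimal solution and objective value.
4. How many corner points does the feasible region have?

1. (0, 0), (5, 0), (5, 1.5), (0, 6.5)
2. 36 (by strong duality, equal to the primal optimum)
3. p = 5, q = 1.5, z = 36
4. 4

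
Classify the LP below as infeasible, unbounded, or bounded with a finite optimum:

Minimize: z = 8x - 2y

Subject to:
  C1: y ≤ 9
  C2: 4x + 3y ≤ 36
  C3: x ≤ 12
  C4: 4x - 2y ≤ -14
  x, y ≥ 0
The point (0, 9) satisfies every constraint, so the LP is feasible; the constraints give x ≤ 12 and y ≤ 9, which with x, y ≥ 0 keep the feasible region inside a bounded box. A feasible, bounded LP attains a finite optimum at a vertex.

Evaluating z = 8x - 2y at each vertex:
  (0, 7): z = -14
  (1, 9): z = -10
  (0, 9): z = -18

The LP has an optimal solution: (0, 9) with z = -18.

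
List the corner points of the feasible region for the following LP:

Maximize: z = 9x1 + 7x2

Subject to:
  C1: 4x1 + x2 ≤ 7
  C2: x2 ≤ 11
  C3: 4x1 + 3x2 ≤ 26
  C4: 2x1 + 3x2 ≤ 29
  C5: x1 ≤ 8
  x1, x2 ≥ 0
Each vertex is the intersection of two constraint boundaries that also satisfies all remaining constraints:
  x1 = 0 and x2 = 0 → (0, 0)
  4x1 + x2 = 7 and x2 = 0 → (1.75, 0)
  4x1 + x2 = 7 and x1 = 0 → (0, 7)

Vertices: (0, 0), (1.75, 0), (0, 7)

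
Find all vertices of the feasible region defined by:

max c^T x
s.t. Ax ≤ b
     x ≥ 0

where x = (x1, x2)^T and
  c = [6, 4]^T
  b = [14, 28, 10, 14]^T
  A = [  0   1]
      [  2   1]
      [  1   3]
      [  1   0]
Each vertex is the intersection of two constraint boundaries that also satisfies all remaining constraints:
  x1 = 0 and x2 = 0 → (0, 0)
  x1 + 3x2 = 10 and x2 = 0 → (10, 0)
  x1 + 3x2 = 10 and x1 = 0 → (0, 3.333)

Vertices: (0, 0), (10, 0), (0, 3.333)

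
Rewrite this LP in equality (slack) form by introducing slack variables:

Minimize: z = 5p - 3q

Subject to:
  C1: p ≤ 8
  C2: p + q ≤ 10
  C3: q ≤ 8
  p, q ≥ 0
min z = 5p - 3q

s.t.
  p + s1 = 8
  p + q + s2 = 10
  q + s3 = 8
  p, q, s1, s2, s3 ≥ 0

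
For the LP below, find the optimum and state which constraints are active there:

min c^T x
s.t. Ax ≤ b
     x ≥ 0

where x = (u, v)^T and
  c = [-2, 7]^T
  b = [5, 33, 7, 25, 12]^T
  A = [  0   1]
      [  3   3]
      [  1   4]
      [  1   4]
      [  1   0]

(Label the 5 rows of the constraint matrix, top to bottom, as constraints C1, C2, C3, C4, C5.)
Optimal: u = 7, v = 0
Slack at optimum:
  C1: slack = 5
  C2: slack = 12
  C3: slack = 0 (binding)
  C4: slack = 18
  C5: slack = 5
  u ≥ 0: u = 7
  v ≥ 0: v = 0 (binding)
Binding constraints: C3, v ≥ 0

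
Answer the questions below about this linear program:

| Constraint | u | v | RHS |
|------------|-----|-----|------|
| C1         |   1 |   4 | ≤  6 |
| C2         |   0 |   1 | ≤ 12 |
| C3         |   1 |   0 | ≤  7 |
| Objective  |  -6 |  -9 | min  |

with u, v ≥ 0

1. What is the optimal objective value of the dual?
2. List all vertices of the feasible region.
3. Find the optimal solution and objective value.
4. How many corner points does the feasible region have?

1. -36 (by strong duality, equal to the primal optimum)
2. (0, 0), (6, 0), (0, 1.5)
3. u = 6, v = 0, z = -36
4. 3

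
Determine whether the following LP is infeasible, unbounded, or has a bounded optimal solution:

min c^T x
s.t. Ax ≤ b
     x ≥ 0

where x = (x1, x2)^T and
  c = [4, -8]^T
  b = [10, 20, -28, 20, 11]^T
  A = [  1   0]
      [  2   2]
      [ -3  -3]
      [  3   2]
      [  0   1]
The point (0, 10) satisfies every constraint, so the LP is feasible; the constraints give x1 ≤ 10 and x2 ≤ 11, which with x1, x2 ≥ 0 keep the feasible region inside a bounded box. A feasible, bounded LP attains a finite optimum at a vertex.

Evaluating z = 4x1 - 8x2 at each vertex:
  (1.333, 8): z = -58.67
  (0, 10): z = -80
  (0, 9.333): z = -74.67

Bounded optimum: z* = -80 at (0, 10).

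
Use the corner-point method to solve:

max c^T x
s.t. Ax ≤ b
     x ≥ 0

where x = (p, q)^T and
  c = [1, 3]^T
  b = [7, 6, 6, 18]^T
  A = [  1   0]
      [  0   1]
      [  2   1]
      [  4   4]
Each vertex is the intersection of two constraint boundaries that also satisfies all remaining constraints:
  p = 0 and q = 0 → (0, 0)
  2p + q = 6 and q = 0 → (3, 0)
  2p + q = 6 and 4p + 4q = 18 → (1.5, 3)
  4p + 4q = 18 and p = 0 → (0, 4.5)

Evaluating z = p + 3q at each vertex:
  (0, 0): z = 0
  (3, 0): z = 3
  (1.5, 3): z = 10.5
  (0, 4.5): z = 13.5

The maximum is at (0, 4.5) with z = 13.5.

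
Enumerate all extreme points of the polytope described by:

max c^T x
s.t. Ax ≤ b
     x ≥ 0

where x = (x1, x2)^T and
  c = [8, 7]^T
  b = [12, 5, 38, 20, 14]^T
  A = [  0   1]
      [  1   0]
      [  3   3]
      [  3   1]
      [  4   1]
Each vertex is the intersection of two constraint boundaries that also satisfies all remaining constraints:
  x1 = 0 and x2 = 0 → (0, 0)
  4x1 + x2 = 14 and x2 = 0 → (3.5, 0)
  x2 = 12 and 4x1 + x2 = 14 → (0.5, 12)
  x2 = 12 and x1 = 0 → (0, 12)

Vertices: (0, 0), (3.5, 0), (0.5, 12), (0, 12)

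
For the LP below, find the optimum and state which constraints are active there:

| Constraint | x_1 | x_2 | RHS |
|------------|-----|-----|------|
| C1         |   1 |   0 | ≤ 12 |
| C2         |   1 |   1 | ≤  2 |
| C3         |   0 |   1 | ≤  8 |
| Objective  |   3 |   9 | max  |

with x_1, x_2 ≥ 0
Optimal: x_1 = 0, x_2 = 2
Slack at optimum:
  C1: slack = 12
  C2: slack = 0 (binding)
  C3: slack = 6
  x_1 ≥ 0: x_1 = 0 (binding)
  x_2 ≥ 0: x_2 = 2
Binding constraints: C2, x_1 ≥ 0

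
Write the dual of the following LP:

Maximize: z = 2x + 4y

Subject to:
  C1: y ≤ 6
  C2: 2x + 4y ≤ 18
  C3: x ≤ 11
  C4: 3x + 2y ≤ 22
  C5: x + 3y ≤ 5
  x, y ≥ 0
Minimize: z = 6y1 + 18y2 + 11y3 + 22y4 + 5y5

Subject to:
  C1: -2y2 - y3 - 3y4 - y5 ≤ -2
  C2: -y1 - 4y2 - 2y4 - 3y5 ≤ -4
  y1, y2, y3, y4, y5 ≥ 0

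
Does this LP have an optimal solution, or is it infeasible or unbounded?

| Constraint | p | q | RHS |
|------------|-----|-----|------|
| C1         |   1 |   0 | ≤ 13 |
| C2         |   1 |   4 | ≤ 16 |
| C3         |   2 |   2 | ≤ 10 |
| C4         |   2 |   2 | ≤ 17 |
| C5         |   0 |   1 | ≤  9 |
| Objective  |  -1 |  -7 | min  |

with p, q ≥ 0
The point (0, 4) satisfies every constraint, so the LP is feasible; the constraints give p ≤ 13 and q ≤ 9, which with p, q ≥ 0 keep the feasible region inside a bounded box. A feasible, bounded LP attains a finite optimum at a vertex.

Feasible with finite optimum z* = -28 at (0, 4).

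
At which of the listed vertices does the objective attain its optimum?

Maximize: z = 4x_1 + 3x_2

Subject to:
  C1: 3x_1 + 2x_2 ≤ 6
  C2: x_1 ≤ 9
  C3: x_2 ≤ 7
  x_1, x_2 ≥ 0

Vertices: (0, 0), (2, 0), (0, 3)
Evaluating z = 4x_1 + 3x_2 at each vertex:
  (0, 0): z = 0
  (2, 0): z = 8
  (0, 3): z = 9

The largest value is z = 9, attained at (0, 3).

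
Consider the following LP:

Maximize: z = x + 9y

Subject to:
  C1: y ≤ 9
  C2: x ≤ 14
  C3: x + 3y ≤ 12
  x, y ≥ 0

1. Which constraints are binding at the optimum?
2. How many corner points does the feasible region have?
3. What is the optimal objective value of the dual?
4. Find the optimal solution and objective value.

1. C3, x ≥ 0
2. 3
3. 36 (by strong duality, equal to the primal optimum)
4. x = 0, y = 4, z = 36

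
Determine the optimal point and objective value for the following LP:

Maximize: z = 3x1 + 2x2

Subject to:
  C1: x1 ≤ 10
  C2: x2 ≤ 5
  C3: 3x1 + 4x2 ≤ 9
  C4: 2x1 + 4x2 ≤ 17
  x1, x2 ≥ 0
x1 = 3, x2 = 0, z = 9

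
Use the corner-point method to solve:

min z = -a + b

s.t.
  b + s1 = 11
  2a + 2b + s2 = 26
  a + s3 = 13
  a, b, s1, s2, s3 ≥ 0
Each vertex is the intersection of two constraint boundaries that also satisfies all remaining constraints:
  a = 0 and b = 0 → (0, 0)
  2a + 2b = 26 and a = 13 → (13, 0)
  b = 11 and 2a + 2b = 26 → (2, 11)
  b = 11 and a = 0 → (0, 11)

Evaluating z = -a + b at each vertex:
  (0, 0): z = 0
  (13, 0): z = -13
  (2, 11): z = 9
  (0, 11): z = 11

The minimum is at (13, 0) with z = -13.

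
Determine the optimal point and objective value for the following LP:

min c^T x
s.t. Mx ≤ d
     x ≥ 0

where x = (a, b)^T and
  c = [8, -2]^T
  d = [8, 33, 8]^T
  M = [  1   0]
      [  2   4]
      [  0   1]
a = 0, b = 8, z = -16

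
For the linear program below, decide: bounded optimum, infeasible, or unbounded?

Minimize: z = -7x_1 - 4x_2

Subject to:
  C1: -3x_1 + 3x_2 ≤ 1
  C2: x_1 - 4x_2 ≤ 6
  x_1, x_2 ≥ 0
Feasible point: (0, 0) satisfies every constraint, so the LP is feasible.
Direction d = (1, 1): for each constraint row a, a·d ≤ 0 —
  (-3)(1) + (3)(1) = 0 ≤ 0
  (1)(1) + (-4)(1) = -3 ≤ 0
and d ≥ 0, so (0, 0) + t·d stays feasible for every t ≥ 0. Along this ray z = -7x_1 - 4x_2 changes by -11 per unit t, so z → −∞.

Unbounded — the objective can decrease without bound over the feasible region.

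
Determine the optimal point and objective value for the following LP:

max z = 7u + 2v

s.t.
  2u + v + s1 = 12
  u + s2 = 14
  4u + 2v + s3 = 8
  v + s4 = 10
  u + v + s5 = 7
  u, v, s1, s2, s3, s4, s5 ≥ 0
u = 2, v = 0, z = 14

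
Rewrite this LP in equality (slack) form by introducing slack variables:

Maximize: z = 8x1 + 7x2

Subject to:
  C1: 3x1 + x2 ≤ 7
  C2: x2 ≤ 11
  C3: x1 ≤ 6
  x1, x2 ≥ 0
max z = 8x1 + 7x2

s.t.
  3x1 + x2 + s1 = 7
  x2 + s2 = 11
  x1 + s3 = 6
  x1, x2, s1, s2, s3 ≥ 0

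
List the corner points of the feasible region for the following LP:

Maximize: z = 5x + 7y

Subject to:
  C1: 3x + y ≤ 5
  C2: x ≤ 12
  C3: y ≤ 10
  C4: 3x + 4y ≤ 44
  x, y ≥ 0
Each vertex is the intersection of two constraint boundaries that also satisfies all remaining constraints:
  x = 0 and y = 0 → (0, 0)
  3x + y = 5 and y = 0 → (1.667, 0)
  3x + y = 5 and x = 0 → (0, 5)

Vertices: (0, 0), (1.667, 0), (0, 5)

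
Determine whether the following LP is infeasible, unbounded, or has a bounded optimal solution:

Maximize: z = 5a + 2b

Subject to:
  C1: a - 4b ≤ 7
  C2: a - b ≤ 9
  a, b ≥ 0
Feasible point: (0, 0) satisfies every constraint, so the LP is feasible.
Direction d = (0, 1): for each constraint row a, a·d ≤ 0 —
  (1)(0) + (-4)(1) = -4 ≤ 0
  (1)(0) + (-1)(1) = -1 ≤ 0
and d ≥ 0, so (0, 0) + t·d stays feasible for every t ≥ 0. Along this ray z = 5a + 2b changes by 2 per unit t, so z → +∞.

Unbounded — the objective can increase without bound over the feasible region.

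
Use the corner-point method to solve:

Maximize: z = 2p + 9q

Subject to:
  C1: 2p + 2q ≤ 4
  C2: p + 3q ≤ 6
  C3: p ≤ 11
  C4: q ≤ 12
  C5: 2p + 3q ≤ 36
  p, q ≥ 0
Each vertex is the intersection of two constraint boundaries that also satisfies all remaining constraints:
  p = 0 and q = 0 → (0, 0)
  2p + 2q = 4 and q = 0 → (2, 0)
  2p + 2q = 4 and p + 3q = 6 → (0, 2)

Evaluating z = 2p + 9q at each vertex:
  (0, 0): z = 0
  (2, 0): z = 4
  (0, 2): z = 18

The maximum is at (0, 2) with z = 18.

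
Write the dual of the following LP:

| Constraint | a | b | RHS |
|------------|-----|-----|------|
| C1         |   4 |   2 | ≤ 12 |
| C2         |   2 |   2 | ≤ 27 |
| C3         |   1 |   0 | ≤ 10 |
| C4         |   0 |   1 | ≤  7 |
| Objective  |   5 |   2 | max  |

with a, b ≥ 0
Minimize: z = 12y1 + 27y2 + 10y3 + 7y4

Subject to:
  C1: -4y1 - 2y2 - y3 ≤ -5
  C2: -2y1 - 2y2 - y4 ≤ -2
  y1, y2, y3, y4 ≥ 0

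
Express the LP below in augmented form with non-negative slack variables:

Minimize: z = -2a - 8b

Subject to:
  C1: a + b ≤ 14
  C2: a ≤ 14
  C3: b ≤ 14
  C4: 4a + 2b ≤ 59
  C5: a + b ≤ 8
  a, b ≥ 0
min z = -2a - 8b

s.t.
  a + b + s1 = 14
  a + s2 = 14
  b + s3 = 14
  4a + 2b + s4 = 59
  a + b + s5 = 8
  a, b, s1, s2, s3, s4, s5 ≥ 0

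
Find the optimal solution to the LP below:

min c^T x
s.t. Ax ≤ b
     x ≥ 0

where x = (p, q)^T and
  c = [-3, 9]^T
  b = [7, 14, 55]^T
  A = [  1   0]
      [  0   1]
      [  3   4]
Each vertex is the intersection of two constraint boundaries that also satisfies all remaining constraints:
  p = 0 and q = 0 → (0, 0)
  p = 7 and q = 0 → (7, 0)
  p = 7 and 3p + 4q = 55 → (7, 8.5)
  3p + 4q = 55 and p = 0 → (0, 13.75)

Evaluating z = -3p + 9q at each vertex:
  (0, 0): z = 0
  (7, 0): z = -21
  (7, 8.5): z = 55.5
  (0, 13.75): z = 123.8

The minimum is at (7, 0) with z = -21.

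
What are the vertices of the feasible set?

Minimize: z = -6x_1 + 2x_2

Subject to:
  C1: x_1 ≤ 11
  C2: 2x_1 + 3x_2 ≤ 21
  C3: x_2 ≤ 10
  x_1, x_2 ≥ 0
Each vertex is the intersection of two constraint boundaries that also satisfies all remaining constraints:
  x_1 = 0 and x_2 = 0 → (0, 0)
  2x_1 + 3x_2 = 21 and x_2 = 0 → (10.5, 0)
  2x_1 + 3x_2 = 21 and x_1 = 0 → (0, 7)

Vertices: (0, 0), (10.5, 0), (0, 7)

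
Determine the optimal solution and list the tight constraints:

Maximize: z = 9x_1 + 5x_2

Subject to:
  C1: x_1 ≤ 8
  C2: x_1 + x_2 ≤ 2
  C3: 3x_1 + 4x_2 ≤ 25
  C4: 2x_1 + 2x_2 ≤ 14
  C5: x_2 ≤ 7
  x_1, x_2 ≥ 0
Optimal: x_1 = 2, x_2 = 0
Binding: C2, x_2 ≥ 0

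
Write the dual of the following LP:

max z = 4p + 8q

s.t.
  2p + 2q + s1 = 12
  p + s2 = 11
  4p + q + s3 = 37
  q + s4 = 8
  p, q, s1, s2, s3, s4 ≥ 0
Minimize: z = 12y1 + 11y2 + 37y3 + 8y4

Subject to:
  C1: -2y1 - y2 - 4y3 ≤ -4
  C2: -2y1 - y3 - y4 ≤ -8
  y1, y2, y3, y4 ≥ 0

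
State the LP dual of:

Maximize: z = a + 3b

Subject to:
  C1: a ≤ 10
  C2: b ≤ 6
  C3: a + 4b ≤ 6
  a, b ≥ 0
Minimize: z = 10y1 + 6y2 + 6y3

Subject to:
  C1: -y1 - y3 ≤ -1
  C2: -y2 - 4y3 ≤ -3
  y1, y2, y3 ≥ 0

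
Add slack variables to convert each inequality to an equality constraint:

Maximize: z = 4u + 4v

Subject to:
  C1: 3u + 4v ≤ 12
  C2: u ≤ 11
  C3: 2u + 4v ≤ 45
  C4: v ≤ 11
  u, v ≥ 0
max z = 4u + 4v

s.t.
  3u + 4v + s1 = 12
  u + s2 = 11
  2u + 4v + s3 = 45
  v + s4 = 11
  u, v, s1, s2, s3, s4 ≥ 0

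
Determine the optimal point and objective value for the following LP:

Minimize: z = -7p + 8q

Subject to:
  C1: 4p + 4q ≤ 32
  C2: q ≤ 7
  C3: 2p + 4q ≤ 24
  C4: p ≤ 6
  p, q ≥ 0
p = 6, q = 0, z = -42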